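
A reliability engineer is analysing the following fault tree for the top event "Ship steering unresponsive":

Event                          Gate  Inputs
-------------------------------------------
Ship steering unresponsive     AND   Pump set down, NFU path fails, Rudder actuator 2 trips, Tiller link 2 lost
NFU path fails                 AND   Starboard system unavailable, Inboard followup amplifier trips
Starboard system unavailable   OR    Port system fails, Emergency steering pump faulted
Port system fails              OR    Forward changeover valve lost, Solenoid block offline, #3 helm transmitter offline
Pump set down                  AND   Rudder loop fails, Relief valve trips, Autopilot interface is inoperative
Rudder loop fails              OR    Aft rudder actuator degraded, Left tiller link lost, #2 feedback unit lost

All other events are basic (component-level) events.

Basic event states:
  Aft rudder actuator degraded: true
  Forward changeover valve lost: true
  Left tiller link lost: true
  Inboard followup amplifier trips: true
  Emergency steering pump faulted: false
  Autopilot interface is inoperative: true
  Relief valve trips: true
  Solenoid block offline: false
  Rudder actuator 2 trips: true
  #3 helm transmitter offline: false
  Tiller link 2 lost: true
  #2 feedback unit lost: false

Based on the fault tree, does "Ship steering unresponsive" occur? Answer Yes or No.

Rudder loop fails [OR]: Aft rudder actuator degraded=occurs, Left tiller link lost=occurs, #2 feedback unit lost=not → at least one input occurs → occurs.
Pump set down [AND]: Rudder loop fails=occurs, Relief valve trips=occurs, Autopilot interface is inoperative=occurs → all inputs occur → occurs.
Port system fails [OR]: Forward changeover valve lost=occurs, Solenoid block offline=not, #3 helm transmitter offline=not → at least one input occurs → occurs.
Starboard system unavailable [OR]: Port system fails=occurs, Emergency steering pump faulted=not → at least one input occurs → occurs.
NFU path fails [AND]: Starboard system unavailable=occurs, Inboard followup amplifier trips=occurs → all inputs occur → occurs.
Ship steering unresponsive [AND]: Pump set down=occurs, NFU path fails=occurs, Rudder actuator 2 trips=occurs, Tiller link 2 lost=occurs → all inputs occur → occurs.

Yes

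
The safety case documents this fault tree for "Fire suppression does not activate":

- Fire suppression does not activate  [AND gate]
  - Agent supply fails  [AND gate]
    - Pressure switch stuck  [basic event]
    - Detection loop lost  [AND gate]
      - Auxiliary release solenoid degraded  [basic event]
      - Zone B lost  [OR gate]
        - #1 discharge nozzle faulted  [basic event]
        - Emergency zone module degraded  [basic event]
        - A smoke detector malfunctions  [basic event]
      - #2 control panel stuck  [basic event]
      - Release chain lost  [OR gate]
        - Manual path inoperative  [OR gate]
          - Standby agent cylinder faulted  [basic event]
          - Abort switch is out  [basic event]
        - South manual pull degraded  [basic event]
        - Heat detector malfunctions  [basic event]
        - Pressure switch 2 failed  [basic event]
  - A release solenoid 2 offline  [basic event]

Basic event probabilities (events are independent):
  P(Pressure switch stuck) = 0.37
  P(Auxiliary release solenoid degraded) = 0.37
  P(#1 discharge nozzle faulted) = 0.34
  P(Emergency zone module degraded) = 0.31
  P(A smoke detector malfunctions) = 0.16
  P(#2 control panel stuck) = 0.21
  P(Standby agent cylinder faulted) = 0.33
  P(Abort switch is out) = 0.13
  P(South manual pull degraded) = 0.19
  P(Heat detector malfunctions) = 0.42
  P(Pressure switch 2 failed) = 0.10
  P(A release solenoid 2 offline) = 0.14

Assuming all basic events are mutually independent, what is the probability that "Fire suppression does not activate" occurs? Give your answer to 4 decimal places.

P(Zone B lost) [OR] = 1 − (1−0.34) × (1−0.31) × (1−0.16) = 0.617464
P(Manual path inoperative) [OR] = 1 − (1−0.33) × (1−0.13) = 0.417100
P(Release chain lost) [OR] = 1 − (1−0.417100) × (1−0.19) × (1−0.42) × (1−0.10) = 0.753538
P(Detection loop lost) [AND] = 0.37 × 0.617464 × 0.21 × 0.753538 = 0.036152
P(Agent supply fails) [AND] = 0.37 × 0.036152 = 0.013376
P(Fire suppression does not activate) [AND] = 0.013376 × 0.14 = 0.001873
Rounded to 4 decimal places: P(Fire suppression does not activate) ≈ 0.0019.

0.0019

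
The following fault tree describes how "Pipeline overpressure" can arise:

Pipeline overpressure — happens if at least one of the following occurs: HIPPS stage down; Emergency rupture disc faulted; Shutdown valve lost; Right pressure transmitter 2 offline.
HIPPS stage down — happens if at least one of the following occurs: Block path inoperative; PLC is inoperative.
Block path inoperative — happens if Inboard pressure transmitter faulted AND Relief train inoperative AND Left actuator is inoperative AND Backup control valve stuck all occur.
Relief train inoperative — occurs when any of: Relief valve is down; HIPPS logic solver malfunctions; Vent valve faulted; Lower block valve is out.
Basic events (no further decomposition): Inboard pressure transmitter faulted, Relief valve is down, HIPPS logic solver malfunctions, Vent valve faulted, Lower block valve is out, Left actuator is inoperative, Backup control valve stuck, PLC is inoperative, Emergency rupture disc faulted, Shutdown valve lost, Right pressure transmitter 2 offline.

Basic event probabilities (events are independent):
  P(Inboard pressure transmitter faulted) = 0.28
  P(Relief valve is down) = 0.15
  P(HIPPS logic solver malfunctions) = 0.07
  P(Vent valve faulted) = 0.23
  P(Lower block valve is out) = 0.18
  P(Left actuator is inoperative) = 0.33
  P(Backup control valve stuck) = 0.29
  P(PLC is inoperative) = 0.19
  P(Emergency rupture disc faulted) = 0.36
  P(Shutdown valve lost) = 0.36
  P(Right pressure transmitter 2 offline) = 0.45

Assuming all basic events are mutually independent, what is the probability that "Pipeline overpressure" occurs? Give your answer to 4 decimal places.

0.8200

P(Relief train inoperative) [OR] = 1 − (1−0.15) × (1−0.07) × (1−0.23) × (1−0.18) = 0.500878
P(Block path inoperative) [AND] = 0.28 × 0.500878 × 0.33 × 0.29 = 0.013422
P(HIPPS stage down) [OR] = 1 − (1−0.013422) × (1−0.19) = 0.200872
P(Pipeline overpressure) [OR] = 1 − (1−0.200872) × (1−0.36) × (1−0.36) × (1−0.45) = 0.819972
Rounded to 4 decimal places: P(Pipeline overpressure) ≈ 0.8200.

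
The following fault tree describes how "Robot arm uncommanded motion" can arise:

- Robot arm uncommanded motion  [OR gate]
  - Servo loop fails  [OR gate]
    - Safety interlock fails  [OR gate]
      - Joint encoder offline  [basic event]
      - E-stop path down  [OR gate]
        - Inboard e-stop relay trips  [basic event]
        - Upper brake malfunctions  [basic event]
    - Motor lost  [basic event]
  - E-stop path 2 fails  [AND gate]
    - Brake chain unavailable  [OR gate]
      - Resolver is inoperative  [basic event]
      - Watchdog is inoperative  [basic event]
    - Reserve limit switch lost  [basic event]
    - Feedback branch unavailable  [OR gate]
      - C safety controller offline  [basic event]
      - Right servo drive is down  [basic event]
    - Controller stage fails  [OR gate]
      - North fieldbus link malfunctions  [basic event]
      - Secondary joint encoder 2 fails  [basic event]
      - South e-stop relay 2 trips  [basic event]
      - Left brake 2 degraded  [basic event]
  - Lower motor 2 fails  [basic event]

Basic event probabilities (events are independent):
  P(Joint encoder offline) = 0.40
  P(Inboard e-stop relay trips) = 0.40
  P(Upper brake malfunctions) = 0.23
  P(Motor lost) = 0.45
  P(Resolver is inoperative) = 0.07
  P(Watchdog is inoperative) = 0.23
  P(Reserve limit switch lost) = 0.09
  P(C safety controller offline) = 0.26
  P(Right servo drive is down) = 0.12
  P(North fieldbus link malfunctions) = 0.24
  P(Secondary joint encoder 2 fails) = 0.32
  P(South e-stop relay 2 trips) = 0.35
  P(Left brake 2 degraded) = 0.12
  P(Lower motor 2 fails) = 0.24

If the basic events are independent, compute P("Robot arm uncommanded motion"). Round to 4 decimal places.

P(E-stop path down) [OR] = 1 − (1−0.40) × (1−0.23) = 0.538000
P(Safety interlock fails) [OR] = 1 − (1−0.40) × (1−0.538000) = 0.722800
P(Servo loop fails) [OR] = 1 − (1−0.722800) × (1−0.45) = 0.847540
P(Brake chain unavailable) [OR] = 1 − (1−0.07) × (1−0.23) = 0.283900
P(Feedback branch unavailable) [OR] = 1 − (1−0.26) × (1−0.12) = 0.348800
P(Controller stage fails) [OR] = 1 − (1−0.24) × (1−0.32) × (1−0.35) × (1−0.12) = 0.704390
P(E-stop path 2 fails) [AND] = 0.283900 × 0.09 × 0.348800 × 0.704390 = 0.006278
P(Robot arm uncommanded motion) [OR] = 1 − (1−0.847540) × (1−0.006278) × (1−0.24) = 0.884858
Rounded to 4 decimal places: P(Robot arm uncommanded motion) ≈ 0.8849.

0.8849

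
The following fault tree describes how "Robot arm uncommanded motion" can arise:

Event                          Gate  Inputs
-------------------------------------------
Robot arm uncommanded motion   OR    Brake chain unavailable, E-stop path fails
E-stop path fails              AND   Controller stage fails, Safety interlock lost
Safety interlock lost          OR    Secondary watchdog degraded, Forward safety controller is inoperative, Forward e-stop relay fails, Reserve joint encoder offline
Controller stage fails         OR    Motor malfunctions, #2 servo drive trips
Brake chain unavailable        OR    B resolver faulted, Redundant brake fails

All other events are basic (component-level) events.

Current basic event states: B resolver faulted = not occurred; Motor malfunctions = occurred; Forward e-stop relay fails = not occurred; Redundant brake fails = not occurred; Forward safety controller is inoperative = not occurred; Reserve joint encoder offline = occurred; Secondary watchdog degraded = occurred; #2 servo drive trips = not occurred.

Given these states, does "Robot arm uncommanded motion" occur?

Yes

Brake chain unavailable [OR]: B resolver faulted=not, Redundant brake fails=not → no input occurs → does not occur.
Controller stage fails [OR]: Motor malfunctions=occurs, #2 servo drive trips=not → at least one input occurs → occurs.
Safety interlock lost [OR]: Secondary watchdog degraded=occurs, Forward safety controller is inoperative=not, Forward e-stop relay fails=not, Reserve joint encoder offline=occurs → at least one input occurs → occurs.
E-stop path fails [AND]: Controller stage fails=occurs, Safety interlock lost=occurs → all inputs occur → occurs.
Robot arm uncommanded motion [OR]: Brake chain unavailable=not, E-stop path fails=occurs → at least one input occurs → occurs.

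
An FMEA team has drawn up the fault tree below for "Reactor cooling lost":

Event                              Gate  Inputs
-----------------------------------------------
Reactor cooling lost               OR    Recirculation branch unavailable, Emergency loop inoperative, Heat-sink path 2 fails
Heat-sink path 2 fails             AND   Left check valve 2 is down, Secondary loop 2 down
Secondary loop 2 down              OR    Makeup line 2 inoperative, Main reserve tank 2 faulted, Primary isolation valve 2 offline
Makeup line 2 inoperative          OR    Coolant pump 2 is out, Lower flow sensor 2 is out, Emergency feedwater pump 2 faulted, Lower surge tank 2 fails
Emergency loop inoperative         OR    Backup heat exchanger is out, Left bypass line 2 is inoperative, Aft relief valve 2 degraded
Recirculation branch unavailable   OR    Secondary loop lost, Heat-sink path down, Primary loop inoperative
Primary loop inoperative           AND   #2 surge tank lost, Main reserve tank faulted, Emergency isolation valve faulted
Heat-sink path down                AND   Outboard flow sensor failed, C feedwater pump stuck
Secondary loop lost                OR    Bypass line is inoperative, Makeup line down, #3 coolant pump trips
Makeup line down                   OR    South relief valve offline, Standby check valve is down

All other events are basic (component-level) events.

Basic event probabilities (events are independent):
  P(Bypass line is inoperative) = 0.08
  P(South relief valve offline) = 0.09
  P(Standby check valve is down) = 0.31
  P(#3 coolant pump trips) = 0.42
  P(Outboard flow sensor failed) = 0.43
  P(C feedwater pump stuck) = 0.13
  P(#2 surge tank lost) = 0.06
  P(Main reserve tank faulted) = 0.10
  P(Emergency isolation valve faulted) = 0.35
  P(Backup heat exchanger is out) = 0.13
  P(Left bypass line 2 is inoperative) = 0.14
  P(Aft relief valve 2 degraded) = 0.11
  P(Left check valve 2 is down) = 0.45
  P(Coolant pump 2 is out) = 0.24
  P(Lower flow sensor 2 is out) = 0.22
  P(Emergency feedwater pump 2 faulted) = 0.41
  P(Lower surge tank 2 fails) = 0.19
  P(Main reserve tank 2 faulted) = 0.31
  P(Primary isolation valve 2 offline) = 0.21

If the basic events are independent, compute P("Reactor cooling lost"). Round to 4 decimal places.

P(Makeup line down) [OR] = 1 − (1−0.09) × (1−0.31) = 0.372100
P(Secondary loop lost) [OR] = 1 − (1−0.08) × (1−0.372100) × (1−0.42) = 0.664953
P(Heat-sink path down) [AND] = 0.43 × 0.13 = 0.055900
P(Primary loop inoperative) [AND] = 0.06 × 0.10 × 0.35 = 0.002100
P(Recirculation branch unavailable) [OR] = 1 − (1−0.664953) × (1−0.055900) × (1−0.002100) = 0.684346
P(Emergency loop inoperative) [OR] = 1 − (1−0.13) × (1−0.14) × (1−0.11) = 0.334102
P(Makeup line 2 inoperative) [OR] = 1 − (1−0.24) × (1−0.22) × (1−0.41) × (1−0.19) = 0.716701
P(Secondary loop 2 down) [OR] = 1 − (1−0.716701) × (1−0.31) × (1−0.21) = 0.845574
P(Heat-sink path 2 fails) [AND] = 0.45 × 0.845574 = 0.380508
P(Reactor cooling lost) [OR] = 1 − (1−0.684346) × (1−0.334102) × (1−0.380508) = 0.869787
Rounded to 4 decimal places: P(Reactor cooling lost) ≈ 0.8698.

0.8698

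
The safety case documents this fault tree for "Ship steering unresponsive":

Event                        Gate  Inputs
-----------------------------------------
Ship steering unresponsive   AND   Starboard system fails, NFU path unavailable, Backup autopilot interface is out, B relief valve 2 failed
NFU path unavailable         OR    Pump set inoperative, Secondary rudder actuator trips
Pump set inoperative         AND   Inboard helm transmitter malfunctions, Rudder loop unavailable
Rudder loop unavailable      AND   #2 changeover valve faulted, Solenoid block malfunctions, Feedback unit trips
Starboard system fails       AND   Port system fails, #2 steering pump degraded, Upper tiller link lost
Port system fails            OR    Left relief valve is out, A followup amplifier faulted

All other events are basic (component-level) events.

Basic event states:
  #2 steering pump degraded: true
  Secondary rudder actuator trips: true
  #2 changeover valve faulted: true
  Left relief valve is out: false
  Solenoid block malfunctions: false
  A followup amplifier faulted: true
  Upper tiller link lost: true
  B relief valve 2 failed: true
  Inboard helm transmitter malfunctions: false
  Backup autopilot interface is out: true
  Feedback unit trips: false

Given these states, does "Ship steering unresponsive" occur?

Port system fails [OR]: Left relief valve is out=not, A followup amplifier faulted=occurs → at least one input occurs → occurs.
Starboard system fails [AND]: Port system fails=occurs, #2 steering pump degraded=occurs, Upper tiller link lost=occurs → all inputs occur → occurs.
Rudder loop unavailable [AND]: #2 changeover valve faulted=occurs, Solenoid block malfunctions=not, Feedback unit trips=not → not all inputs occur → does not occur.
Pump set inoperative [AND]: Inboard helm transmitter malfunctions=not, Rudder loop unavailable=not → not all inputs occur → does not occur.
NFU path unavailable [OR]: Pump set inoperative=not, Secondary rudder actuator trips=occurs → at least one input occurs → occurs.
Ship steering unresponsive [AND]: Starboard system fails=occurs, NFU path unavailable=occurs, Backup autopilot interface is out=occurs, B relief valve 2 failed=occurs → all inputs occur → occurs.

Yes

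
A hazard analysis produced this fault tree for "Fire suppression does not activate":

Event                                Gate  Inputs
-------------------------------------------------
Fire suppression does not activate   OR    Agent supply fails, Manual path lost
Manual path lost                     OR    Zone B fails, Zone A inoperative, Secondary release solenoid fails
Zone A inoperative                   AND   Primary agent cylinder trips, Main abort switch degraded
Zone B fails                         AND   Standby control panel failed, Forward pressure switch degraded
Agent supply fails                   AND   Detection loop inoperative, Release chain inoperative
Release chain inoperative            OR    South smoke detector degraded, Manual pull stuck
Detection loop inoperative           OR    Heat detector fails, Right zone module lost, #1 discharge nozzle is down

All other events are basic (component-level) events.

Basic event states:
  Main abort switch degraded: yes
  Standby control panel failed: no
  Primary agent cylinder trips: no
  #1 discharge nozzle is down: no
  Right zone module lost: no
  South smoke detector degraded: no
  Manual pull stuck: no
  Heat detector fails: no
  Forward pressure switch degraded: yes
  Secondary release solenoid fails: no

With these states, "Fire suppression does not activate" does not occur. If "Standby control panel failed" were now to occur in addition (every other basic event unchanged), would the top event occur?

Yes

Counterfactual: set "Standby control panel failed" to occurred.
Detection loop inoperative [OR]: Heat detector fails=not, Right zone module lost=not, #1 discharge nozzle is down=not → no input occurs → does not occur.
Release chain inoperative [OR]: South smoke detector degraded=not, Manual pull stuck=not → no input occurs → does not occur.
Agent supply fails [AND]: Detection loop inoperative=not, Release chain inoperative=not → not all inputs occur → does not occur.
Zone B fails [AND]: Standby control panel failed=occurs, Forward pressure switch degraded=occurs → all inputs occur → occurs.
Zone A inoperative [AND]: Primary agent cylinder trips=not, Main abort switch degraded=occurs → not all inputs occur → does not occur.
Manual path lost [OR]: Zone B fails=occurs, Zone A inoperative=not, Secondary release solenoid fails=not → at least one input occurs → occurs.
Fire suppression does not activate [OR]: Agent supply fails=not, Manual path lost=occurs → at least one input occurs → occurs.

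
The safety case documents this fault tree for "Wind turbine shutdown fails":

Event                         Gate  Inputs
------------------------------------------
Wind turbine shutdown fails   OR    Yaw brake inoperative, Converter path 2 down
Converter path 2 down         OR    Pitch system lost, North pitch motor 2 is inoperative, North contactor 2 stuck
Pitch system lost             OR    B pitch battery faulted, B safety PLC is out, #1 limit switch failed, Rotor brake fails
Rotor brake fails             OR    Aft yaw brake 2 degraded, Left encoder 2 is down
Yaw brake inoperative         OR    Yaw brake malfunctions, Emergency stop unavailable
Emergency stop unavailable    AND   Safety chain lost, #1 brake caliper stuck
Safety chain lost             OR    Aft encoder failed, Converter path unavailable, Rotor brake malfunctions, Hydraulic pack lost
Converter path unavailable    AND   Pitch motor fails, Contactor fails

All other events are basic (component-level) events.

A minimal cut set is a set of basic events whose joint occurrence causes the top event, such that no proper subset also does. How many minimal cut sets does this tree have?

12

Converter path unavailable [AND]: one cut set from each child combined → 1 × 1 = 1 cut set(s).
Safety chain lost [OR]: union of children's cut sets → 4 cut set(s).
Emergency stop unavailable [AND]: one cut set from each child combined → 4 × 1 = 4 cut set(s).
Yaw brake inoperative [OR]: union of children's cut sets → 5 cut set(s).
Rotor brake fails [OR]: union of children's cut sets → 2 cut set(s).
Pitch system lost [OR]: union of children's cut sets → 5 cut set(s).
Converter path 2 down [OR]: union of children's cut sets → 7 cut set(s).
Wind turbine shutdown fails [OR]: union of children's cut sets → 12 cut set(s).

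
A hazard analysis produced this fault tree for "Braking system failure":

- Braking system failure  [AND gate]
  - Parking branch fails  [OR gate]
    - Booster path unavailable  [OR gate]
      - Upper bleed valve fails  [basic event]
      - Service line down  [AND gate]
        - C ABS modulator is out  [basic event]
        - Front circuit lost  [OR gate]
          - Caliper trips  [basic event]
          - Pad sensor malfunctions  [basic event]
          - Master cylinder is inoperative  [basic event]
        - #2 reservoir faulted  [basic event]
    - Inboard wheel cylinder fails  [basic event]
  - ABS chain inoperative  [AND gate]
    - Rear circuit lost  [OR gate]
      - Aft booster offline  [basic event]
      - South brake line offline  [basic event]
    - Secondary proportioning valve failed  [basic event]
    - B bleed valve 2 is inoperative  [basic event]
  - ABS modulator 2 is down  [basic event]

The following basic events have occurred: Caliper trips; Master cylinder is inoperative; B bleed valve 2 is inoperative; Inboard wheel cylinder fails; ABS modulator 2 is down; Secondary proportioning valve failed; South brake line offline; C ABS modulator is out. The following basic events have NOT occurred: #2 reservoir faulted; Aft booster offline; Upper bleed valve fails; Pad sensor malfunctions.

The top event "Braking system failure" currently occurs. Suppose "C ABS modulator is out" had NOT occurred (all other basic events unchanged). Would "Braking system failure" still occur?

Counterfactual: set "C ABS modulator is out" to not occurred.
Front circuit lost [OR]: Caliper trips=occurs, Pad sensor malfunctions=not, Master cylinder is inoperative=occurs → at least one input occurs → occurs.
Service line down [AND]: C ABS modulator is out=not, Front circuit lost=occurs, #2 reservoir faulted=not → not all inputs occur → does not occur.
Booster path unavailable [OR]: Upper bleed valve fails=not, Service line down=not → no input occurs → does not occur.
Parking branch fails [OR]: Booster path unavailable=not, Inboard wheel cylinder fails=occurs → at least one input occurs → occurs.
Rear circuit lost [OR]: Aft booster offline=not, South brake line offline=occurs → at least one input occurs → occurs.
ABS chain inoperative [AND]: Rear circuit lost=occurs, Secondary proportioning valve failed=occurs, B bleed valve 2 is inoperative=occurs → all inputs occur → occurs.
Braking system failure [AND]: Parking branch fails=occurs, ABS chain inoperative=occurs, ABS modulator 2 is down=occurs → all inputs occur → occurs.

Yes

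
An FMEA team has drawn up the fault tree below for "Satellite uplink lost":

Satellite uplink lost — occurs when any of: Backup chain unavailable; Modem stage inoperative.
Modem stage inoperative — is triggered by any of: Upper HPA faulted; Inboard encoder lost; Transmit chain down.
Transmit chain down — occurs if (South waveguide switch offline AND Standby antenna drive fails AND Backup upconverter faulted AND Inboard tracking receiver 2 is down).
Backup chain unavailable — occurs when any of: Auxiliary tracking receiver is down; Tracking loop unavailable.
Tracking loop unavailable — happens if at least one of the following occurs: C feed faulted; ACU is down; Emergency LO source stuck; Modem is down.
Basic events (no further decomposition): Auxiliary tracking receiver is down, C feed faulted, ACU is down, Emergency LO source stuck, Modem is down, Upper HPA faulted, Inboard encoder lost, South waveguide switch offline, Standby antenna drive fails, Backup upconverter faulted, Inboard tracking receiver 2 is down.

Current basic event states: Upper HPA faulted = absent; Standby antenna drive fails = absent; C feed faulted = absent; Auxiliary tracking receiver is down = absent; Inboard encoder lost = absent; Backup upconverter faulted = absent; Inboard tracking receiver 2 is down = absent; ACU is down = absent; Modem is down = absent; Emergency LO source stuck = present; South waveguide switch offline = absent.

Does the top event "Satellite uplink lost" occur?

Tracking loop unavailable [OR]: C feed faulted=not, ACU is down=not, Emergency LO source stuck=occurs, Modem is down=not → at least one input occurs → occurs.
Backup chain unavailable [OR]: Auxiliary tracking receiver is down=not, Tracking loop unavailable=occurs → at least one input occurs → occurs.
Transmit chain down [AND]: South waveguide switch offline=not, Standby antenna drive fails=not, Backup upconverter faulted=not, Inboard tracking receiver 2 is down=not → not all inputs occur → does not occur.
Modem stage inoperative [OR]: Upper HPA faulted=not, Inboard encoder lost=not, Transmit chain down=not → no input occurs → does not occur.
Satellite uplink lost [OR]: Backup chain unavailable=occurs, Modem stage inoperative=not → at least one input occurs → occurs.

Yes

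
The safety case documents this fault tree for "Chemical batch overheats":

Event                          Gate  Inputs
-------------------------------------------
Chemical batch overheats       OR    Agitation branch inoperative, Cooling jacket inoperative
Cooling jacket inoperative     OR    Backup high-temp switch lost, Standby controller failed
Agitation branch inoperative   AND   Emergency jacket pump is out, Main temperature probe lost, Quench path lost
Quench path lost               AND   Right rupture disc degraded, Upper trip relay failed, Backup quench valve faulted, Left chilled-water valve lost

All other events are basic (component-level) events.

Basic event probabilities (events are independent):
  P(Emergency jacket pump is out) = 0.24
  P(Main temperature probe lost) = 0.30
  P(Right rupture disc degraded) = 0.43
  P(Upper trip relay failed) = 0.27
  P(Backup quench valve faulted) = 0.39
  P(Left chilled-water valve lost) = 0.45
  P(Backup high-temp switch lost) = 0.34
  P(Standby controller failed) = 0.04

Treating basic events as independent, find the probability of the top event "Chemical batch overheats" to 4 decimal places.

0.3673

P(Quench path lost) [AND] = 0.43 × 0.27 × 0.39 × 0.45 = 0.020376
P(Agitation branch inoperative) [AND] = 0.24 × 0.30 × 0.020376 = 0.001467
P(Cooling jacket inoperative) [OR] = 1 − (1−0.34) × (1−0.04) = 0.366400
P(Chemical batch overheats) [OR] = 1 − (1−0.001467) × (1−0.366400) = 0.367329
Rounded to 4 decimal places: P(Chemical batch overheats) ≈ 0.3673.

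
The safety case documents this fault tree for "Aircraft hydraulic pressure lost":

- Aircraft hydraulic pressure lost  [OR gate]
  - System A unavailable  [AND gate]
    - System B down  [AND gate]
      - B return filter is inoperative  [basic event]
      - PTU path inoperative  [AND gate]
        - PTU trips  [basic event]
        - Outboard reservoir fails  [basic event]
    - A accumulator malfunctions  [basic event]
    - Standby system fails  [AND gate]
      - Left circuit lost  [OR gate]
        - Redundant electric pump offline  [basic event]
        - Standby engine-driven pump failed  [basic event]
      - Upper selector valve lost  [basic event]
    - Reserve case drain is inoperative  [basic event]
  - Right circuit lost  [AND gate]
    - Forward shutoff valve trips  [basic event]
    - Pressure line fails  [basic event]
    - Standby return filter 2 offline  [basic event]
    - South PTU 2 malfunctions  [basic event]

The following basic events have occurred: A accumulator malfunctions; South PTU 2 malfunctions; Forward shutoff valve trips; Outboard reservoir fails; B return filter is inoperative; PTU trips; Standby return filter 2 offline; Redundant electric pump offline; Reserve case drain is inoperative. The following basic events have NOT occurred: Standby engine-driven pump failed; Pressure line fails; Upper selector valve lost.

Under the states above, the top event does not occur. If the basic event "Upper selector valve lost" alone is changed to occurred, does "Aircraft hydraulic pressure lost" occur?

Counterfactual: set "Upper selector valve lost" to occurred.
PTU path inoperative [AND]: PTU trips=occurs, Outboard reservoir fails=occurs → all inputs occur → occurs.
System B down [AND]: B return filter is inoperative=occurs, PTU path inoperative=occurs → all inputs occur → occurs.
Left circuit lost [OR]: Redundant electric pump offline=occurs, Standby engine-driven pump failed=not → at least one input occurs → occurs.
Standby system fails [AND]: Left circuit lost=occurs, Upper selector valve lost=occurs → all inputs occur → occurs.
System A unavailable [AND]: System B down=occurs, A accumulator malfunctions=occurs, Standby system fails=occurs, Reserve case drain is inoperative=occurs → all inputs occur → occurs.
Right circuit lost [AND]: Forward shutoff valve trips=occurs, Pressure line fails=not, Standby return filter 2 offline=occurs, South PTU 2 malfunctions=occurs → not all inputs occur → does not occur.
Aircraft hydraulic pressure lost [OR]: System A unavailable=occurs, Right circuit lost=not → at least one input occurs → occurs.

Yes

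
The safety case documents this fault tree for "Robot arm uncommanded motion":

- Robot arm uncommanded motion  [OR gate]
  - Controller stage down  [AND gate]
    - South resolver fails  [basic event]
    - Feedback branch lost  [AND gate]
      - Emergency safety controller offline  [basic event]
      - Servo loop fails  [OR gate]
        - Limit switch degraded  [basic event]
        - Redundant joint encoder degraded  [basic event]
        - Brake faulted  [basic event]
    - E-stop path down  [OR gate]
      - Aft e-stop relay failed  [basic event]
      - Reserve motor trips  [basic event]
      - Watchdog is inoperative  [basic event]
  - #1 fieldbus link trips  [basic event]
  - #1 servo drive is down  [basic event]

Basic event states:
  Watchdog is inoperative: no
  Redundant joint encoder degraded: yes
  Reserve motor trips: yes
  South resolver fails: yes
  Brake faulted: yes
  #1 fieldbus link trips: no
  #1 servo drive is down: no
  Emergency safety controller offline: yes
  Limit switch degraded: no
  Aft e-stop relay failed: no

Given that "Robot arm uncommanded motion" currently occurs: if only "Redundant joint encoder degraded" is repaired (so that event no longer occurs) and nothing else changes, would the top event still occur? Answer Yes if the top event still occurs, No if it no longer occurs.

Counterfactual: set "Redundant joint encoder degraded" to not occurred.
Servo loop fails [OR]: Limit switch degraded=not, Redundant joint encoder degraded=not, Brake faulted=occurs → at least one input occurs → occurs.
Feedback branch lost [AND]: Emergency safety controller offline=occurs, Servo loop fails=occurs → all inputs occur → occurs.
E-stop path down [OR]: Aft e-stop relay failed=not, Reserve motor trips=occurs, Watchdog is inoperative=not → at least one input occurs → occurs.
Controller stage down [AND]: South resolver fails=occurs, Feedback branch lost=occurs, E-stop path down=occurs → all inputs occur → occurs.
Robot arm uncommanded motion [OR]: Controller stage down=occurs, #1 fieldbus link trips=not, #1 servo drive is down=not → at least one input occurs → occurs.

Yes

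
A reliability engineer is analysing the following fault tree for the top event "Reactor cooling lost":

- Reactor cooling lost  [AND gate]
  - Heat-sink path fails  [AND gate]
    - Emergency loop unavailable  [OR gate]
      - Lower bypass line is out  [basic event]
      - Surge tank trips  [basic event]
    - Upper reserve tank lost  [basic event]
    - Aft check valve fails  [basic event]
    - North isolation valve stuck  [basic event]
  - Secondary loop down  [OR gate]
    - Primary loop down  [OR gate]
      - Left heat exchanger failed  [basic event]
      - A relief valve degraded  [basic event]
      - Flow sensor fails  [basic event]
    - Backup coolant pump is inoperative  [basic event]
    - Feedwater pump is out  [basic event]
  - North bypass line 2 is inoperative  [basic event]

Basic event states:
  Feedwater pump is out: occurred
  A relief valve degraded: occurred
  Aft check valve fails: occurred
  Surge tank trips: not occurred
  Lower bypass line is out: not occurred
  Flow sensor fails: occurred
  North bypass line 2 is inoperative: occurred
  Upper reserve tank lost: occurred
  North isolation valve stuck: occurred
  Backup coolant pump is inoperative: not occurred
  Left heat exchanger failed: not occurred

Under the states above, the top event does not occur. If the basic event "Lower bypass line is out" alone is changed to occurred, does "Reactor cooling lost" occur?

Yes

Counterfactual: set "Lower bypass line is out" to occurred.
Emergency loop unavailable [OR]: Lower bypass line is out=occurs, Surge tank trips=not → at least one input occurs → occurs.
Heat-sink path fails [AND]: Emergency loop unavailable=occurs, Upper reserve tank lost=occurs, Aft check valve fails=occurs, North isolation valve stuck=occurs → all inputs occur → occurs.
Primary loop down [OR]: Left heat exchanger failed=not, A relief valve degraded=occurs, Flow sensor fails=occurs → at least one input occurs → occurs.
Secondary loop down [OR]: Primary loop down=occurs, Backup coolant pump is inoperative=not, Feedwater pump is out=occurs → at least one input occurs → occurs.
Reactor cooling lost [AND]: Heat-sink path fails=occurs, Secondary loop down=occurs, North bypass line 2 is inoperative=occurs → all inputs occur → occurs.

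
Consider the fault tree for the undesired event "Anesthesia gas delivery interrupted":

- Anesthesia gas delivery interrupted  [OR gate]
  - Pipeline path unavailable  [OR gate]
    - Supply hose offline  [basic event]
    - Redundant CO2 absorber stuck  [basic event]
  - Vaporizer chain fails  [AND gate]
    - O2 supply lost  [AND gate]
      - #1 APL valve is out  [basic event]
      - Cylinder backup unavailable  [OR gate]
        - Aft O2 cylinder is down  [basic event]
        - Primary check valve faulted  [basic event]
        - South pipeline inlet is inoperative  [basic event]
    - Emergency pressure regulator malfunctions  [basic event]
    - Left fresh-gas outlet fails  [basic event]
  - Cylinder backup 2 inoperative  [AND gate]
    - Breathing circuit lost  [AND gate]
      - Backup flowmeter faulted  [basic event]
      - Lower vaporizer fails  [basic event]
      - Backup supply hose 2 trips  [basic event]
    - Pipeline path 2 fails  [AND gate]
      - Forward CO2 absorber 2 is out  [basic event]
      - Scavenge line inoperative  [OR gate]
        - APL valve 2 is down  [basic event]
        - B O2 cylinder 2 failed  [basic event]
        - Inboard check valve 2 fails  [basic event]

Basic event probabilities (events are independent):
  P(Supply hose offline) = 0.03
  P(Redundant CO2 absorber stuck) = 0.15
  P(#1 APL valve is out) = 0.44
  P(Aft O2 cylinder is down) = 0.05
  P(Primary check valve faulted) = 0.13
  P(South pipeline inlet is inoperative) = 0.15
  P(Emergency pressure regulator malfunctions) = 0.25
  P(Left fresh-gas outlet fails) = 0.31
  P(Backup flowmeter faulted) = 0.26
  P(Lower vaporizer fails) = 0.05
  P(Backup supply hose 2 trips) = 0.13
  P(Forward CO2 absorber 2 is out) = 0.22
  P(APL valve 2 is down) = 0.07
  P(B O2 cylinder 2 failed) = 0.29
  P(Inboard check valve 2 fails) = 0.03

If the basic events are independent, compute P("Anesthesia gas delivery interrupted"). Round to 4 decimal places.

0.1840

P(Pipeline path unavailable) [OR] = 1 − (1−0.03) × (1−0.15) = 0.175500
P(Cylinder backup unavailable) [OR] = 1 − (1−0.05) × (1−0.13) × (1−0.15) = 0.297475
P(O2 supply lost) [AND] = 0.44 × 0.297475 = 0.130889
P(Vaporizer chain fails) [AND] = 0.130889 × 0.25 × 0.31 = 0.010144
P(Breathing circuit lost) [AND] = 0.26 × 0.05 × 0.13 = 0.001690
P(Scavenge line inoperative) [OR] = 1 − (1−0.07) × (1−0.29) × (1−0.03) = 0.359509
P(Pipeline path 2 fails) [AND] = 0.22 × 0.359509 = 0.079092
P(Cylinder backup 2 inoperative) [AND] = 0.001690 × 0.079092 = 0.000134
P(Anesthesia gas delivery interrupted) [OR] = 1 − (1−0.175500) × (1−0.010144) × (1−0.000134) = 0.183973
Rounded to 4 decimal places: P(Anesthesia gas delivery interrupted) ≈ 0.1840.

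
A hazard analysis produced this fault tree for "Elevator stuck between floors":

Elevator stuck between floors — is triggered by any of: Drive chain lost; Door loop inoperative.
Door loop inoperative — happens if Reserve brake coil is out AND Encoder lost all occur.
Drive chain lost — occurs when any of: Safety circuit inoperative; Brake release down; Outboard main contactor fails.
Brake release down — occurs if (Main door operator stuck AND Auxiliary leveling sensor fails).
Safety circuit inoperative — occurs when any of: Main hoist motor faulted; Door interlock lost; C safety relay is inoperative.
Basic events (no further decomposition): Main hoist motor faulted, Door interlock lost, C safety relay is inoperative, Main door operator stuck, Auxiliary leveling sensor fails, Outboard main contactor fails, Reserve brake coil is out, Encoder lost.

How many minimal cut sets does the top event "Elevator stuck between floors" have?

Safety circuit inoperative [OR]: union of children's cut sets → 3 cut set(s).
Brake release down [AND]: one cut set from each child combined → 1 × 1 = 1 cut set(s).
Drive chain lost [OR]: union of children's cut sets → 5 cut set(s).
Door loop inoperative [AND]: one cut set from each child combined → 1 × 1 = 1 cut set(s).
Elevator stuck between floors [OR]: union of children's cut sets → 6 cut set(s).
Minimal cut sets: {Main hoist motor faulted}; {Door interlock lost}; {C safety relay is inoperative}; {Auxiliary leveling sensor fails, Main door operator stuck}; {Outboard main contactor fails}; {Encoder lost, Reserve brake coil is out}.

6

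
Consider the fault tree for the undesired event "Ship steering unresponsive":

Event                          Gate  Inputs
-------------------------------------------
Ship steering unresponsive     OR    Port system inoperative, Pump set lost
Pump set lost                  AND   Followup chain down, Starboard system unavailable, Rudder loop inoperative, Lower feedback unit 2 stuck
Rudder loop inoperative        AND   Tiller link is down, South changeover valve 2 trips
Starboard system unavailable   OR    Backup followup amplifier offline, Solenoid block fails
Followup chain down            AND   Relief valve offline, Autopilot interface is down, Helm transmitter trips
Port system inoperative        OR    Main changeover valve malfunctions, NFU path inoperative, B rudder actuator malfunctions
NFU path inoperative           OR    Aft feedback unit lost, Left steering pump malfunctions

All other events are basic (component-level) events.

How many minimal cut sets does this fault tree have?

6

NFU path inoperative [OR]: union of children's cut sets → 2 cut set(s).
Port system inoperative [OR]: union of children's cut sets → 4 cut set(s).
Followup chain down [AND]: one cut set from each child combined → 1 × 1 × 1 = 1 cut set(s).
Starboard system unavailable [OR]: union of children's cut sets → 2 cut set(s).
Rudder loop inoperative [AND]: one cut set from each child combined → 1 × 1 = 1 cut set(s).
Pump set lost [AND]: one cut set from each child combined → 1 × 2 × 1 × 1 = 2 cut set(s).
Ship steering unresponsive [OR]: union of children's cut sets → 6 cut set(s).
Minimal cut sets: {Main changeover valve malfunctions}; {Aft feedback unit lost}; {Left steering pump malfunctions}; {B rudder actuator malfunctions}; {Autopilot interface is down, Backup followup amplifier offline, Helm transmitter trips, Lower feedback unit 2 stuck, Relief valve offline, South changeover valve 2 trips, Tiller link is down}; {Autopilot interface is down, Helm transmitter trips, Lower feedback unit 2 stuck, Relief valve offline, Solenoid block fails, South changeover valve 2 trips, Tiller link is down}.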